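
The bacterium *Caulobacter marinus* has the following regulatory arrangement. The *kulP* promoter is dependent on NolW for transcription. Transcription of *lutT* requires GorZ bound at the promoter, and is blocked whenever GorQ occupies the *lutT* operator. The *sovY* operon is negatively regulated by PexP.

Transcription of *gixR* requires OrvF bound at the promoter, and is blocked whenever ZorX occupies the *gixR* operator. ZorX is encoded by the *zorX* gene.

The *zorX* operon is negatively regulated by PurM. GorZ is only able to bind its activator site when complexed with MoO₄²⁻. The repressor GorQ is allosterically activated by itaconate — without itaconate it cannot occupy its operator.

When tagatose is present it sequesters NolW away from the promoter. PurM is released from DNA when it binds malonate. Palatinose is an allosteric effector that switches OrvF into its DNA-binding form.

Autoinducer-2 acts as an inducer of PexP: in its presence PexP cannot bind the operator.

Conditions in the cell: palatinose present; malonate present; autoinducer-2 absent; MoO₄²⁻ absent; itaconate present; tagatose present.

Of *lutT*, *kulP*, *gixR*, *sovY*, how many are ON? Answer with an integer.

MoO₄²⁻ is absent, so GorZ is inactive.
Itaconate is present, so GorQ is active.
With repressor GorQ bound, *lutT* is not transcribed.
→ *lutT* is OFF.
Tagatose is present, so NolW is inactive.
Required activator NolW is absent, so *kulP* is not transcribed.
→ *kulP* is OFF.
Malonate is present, so PurM is inactive.
With no repressor bound, *zorX* is transcribed.
So ZorX is produced and active.
Palatinose is present, so OrvF is active.
With repressor ZorX bound, *gixR* is not transcribed.
→ *gixR* is OFF.
Autoinducer-2 is absent, so PexP is active.
With repressor PexP bound, *sovY* is not transcribed.
→ *sovY* is OFF.
0 of the 4 genes are transcribed.

0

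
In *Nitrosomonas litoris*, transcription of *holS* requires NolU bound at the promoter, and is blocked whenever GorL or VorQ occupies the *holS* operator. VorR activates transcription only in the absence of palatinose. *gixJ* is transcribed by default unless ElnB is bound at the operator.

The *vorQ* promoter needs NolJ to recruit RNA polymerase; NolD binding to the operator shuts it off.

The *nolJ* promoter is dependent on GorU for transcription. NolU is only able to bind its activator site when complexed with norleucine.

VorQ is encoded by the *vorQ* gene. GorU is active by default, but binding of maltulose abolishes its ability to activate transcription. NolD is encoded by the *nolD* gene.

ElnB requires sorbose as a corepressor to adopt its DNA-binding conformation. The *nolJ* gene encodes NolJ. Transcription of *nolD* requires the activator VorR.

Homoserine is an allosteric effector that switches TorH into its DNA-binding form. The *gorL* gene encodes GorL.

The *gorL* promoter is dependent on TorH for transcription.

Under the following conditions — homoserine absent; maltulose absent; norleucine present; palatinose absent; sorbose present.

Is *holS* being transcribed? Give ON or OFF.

ON

Homoserine is absent, so TorH is inactive.
Required activator TorH is absent, so *gorL* is not transcribed.
So GorL is not produced.
Palatinose is absent, so VorR is active.
No repressor is bound and VorR is active, so *nolD* is transcribed.
So NolD is produced and active.
Maltulose is absent, so GorU is active.
No repressor is bound and GorU is active, so *nolJ* is transcribed.
So NolJ is produced and active.
With repressor NolD bound, *vorQ* is not transcribed.
So VorQ is not produced.
Norleucine is present, so NolU is active.
No repressor is bound and NolU is active, so *holS* is transcribed.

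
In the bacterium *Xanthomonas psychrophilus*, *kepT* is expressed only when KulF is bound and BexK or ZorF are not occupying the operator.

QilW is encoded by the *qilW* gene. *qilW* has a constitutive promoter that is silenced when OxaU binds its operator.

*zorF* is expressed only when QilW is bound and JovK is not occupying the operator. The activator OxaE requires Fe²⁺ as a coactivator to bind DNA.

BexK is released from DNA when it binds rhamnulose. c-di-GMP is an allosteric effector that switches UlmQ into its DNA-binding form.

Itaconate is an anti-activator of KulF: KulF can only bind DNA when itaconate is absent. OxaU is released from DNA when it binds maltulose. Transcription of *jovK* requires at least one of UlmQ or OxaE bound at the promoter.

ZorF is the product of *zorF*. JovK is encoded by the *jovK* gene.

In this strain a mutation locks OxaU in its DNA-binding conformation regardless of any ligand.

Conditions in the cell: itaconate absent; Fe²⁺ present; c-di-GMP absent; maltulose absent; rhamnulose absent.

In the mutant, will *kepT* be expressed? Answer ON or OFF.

OFF

Itaconate is absent, so KulF is active.
Rhamnulose is absent, so BexK is active.
OxaU is constitutively active in this strain.
With repressor OxaU bound, *qilW* is not transcribed.
So QilW is not produced.
c-di-GMP is absent, so UlmQ is inactive.
Fe²⁺ is present, so OxaE is active.
Activator OxaE is present, so *jovK* is transcribed.
So JovK is produced and active.
With repressor JovK bound, *zorF* is not transcribed.
So ZorF is not produced.
With repressor BexK bound, *kepT* is not transcribed.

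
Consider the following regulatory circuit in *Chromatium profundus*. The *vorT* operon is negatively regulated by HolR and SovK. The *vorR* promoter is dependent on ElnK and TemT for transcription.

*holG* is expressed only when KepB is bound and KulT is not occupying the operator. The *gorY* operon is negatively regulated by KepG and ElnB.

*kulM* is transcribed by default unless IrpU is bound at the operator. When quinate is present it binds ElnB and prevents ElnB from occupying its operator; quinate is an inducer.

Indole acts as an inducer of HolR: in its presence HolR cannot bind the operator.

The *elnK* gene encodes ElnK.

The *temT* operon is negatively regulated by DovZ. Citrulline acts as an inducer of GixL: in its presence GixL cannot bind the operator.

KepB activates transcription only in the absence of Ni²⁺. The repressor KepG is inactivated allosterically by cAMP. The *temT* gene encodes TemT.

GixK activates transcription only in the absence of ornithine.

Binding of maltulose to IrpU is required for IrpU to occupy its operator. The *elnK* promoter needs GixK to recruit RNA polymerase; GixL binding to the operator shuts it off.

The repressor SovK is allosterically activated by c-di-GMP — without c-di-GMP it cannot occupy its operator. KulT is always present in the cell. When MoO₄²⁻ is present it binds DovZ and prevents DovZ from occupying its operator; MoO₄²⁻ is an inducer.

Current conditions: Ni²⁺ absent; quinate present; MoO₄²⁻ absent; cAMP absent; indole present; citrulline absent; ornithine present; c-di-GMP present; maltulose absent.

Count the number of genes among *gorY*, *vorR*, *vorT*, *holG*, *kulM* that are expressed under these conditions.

1

cAMP is absent, so KepG is active.
Quinate is present, so ElnB is inactive.
With repressor KepG bound, *gorY* is not transcribed.
→ *gorY* is OFF.
Citrulline is absent, so GixL is active.
Ornithine is present, so GixK is inactive.
With repressor GixL bound, *elnK* is not transcribed.
So ElnK is not produced.
MoO₄²⁻ is absent, so DovZ is active.
With repressor DovZ bound, *temT* is not transcribed.
So TemT is not produced.
Required activator ElnK is absent, so *vorR* is not transcribed.
→ *vorR* is OFF.
Indole is present, so HolR is inactive.
c-di-GMP is present, so SovK is active.
With repressor SovK bound, *vorT* is not transcribed.
→ *vorT* is OFF.
KulT is produced constitutively and is active.
Ni²⁺ is absent, so KepB is active.
With repressor KulT bound, *holG* is not transcribed.
→ *holG* is OFF.
Maltulose is absent, so IrpU is inactive.
With no repressor bound, *kulM* is transcribed.
→ *kulM* is ON.
1 of the 5 genes is transcribed.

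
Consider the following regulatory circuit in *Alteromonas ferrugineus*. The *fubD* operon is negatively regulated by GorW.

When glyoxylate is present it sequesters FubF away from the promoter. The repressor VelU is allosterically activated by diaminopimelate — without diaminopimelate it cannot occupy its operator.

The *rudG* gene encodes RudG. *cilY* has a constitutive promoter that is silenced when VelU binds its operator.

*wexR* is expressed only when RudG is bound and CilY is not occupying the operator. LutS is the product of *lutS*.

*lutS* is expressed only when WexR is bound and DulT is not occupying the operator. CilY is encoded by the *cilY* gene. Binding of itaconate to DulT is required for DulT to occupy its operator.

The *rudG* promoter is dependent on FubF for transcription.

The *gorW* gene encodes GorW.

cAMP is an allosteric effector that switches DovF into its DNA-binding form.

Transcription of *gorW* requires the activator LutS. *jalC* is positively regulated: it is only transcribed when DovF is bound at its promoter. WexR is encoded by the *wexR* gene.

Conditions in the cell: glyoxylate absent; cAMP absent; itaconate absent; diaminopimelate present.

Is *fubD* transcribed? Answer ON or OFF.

OFF

Glyoxylate is absent, so FubF is active.
No repressor is bound and FubF is active, so *rudG* is transcribed.
So RudG is produced and active.
Diaminopimelate is present, so VelU is active.
With repressor VelU bound, *cilY* is not transcribed.
So CilY is not produced.
No repressor is bound and RudG is active, so *wexR* is transcribed.
So WexR is produced and active.
Itaconate is absent, so DulT is inactive.
No repressor is bound and WexR is active, so *lutS* is transcribed.
So LutS is produced and active.
No repressor is bound and LutS is active, so *gorW* is transcribed.
So GorW is produced and active.
With repressor GorW bound, *fubD* is not transcribed.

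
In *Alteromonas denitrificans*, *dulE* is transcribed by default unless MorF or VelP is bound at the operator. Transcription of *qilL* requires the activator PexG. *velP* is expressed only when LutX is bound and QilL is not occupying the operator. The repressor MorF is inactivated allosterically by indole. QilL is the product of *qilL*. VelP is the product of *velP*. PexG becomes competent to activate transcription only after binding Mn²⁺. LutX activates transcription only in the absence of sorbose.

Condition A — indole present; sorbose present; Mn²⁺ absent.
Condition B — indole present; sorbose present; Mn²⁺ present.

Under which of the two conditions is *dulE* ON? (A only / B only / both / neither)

Condition A:
Indole is present, so MorF is inactive.
Sorbose is present, so LutX is inactive.
Mn²⁺ is absent, so PexG is inactive.
Required activator PexG is absent, so *qilL* is not transcribed.
So QilL is not produced.
Required activator LutX is absent, so *velP* is not transcribed.
So VelP is not produced.
With no repressor bound, *dulE* is transcribed.
→ *dulE* is ON in A.
Condition B:
Indole is present, so MorF is inactive.
Sorbose is present, so LutX is inactive.
Mn²⁺ is present, so PexG is active.
No repressor is bound and PexG is active, so *qilL* is transcribed.
So QilL is produced and active.
With repressor QilL bound, *velP* is not transcribed.
So VelP is not produced.
With no repressor bound, *dulE* is transcribed.
→ *dulE* is ON in B.

both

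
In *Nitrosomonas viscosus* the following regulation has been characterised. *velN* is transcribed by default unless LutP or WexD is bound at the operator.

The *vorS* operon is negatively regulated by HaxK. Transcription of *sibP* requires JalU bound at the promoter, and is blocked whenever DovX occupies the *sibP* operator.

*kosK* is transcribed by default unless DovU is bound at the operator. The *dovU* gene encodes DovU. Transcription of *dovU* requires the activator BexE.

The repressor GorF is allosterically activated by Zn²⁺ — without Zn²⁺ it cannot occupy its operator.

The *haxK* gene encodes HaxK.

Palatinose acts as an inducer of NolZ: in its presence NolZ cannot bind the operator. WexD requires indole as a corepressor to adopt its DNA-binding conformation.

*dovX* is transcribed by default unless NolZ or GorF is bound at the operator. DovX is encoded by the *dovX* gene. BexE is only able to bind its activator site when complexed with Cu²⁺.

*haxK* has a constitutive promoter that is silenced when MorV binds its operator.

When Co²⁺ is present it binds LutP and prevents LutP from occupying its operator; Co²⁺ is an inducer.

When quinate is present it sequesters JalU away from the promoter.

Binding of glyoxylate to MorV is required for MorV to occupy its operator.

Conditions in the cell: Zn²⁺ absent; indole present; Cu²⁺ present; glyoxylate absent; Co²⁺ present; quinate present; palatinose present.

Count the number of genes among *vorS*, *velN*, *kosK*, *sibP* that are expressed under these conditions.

0

Glyoxylate is absent, so MorV is inactive.
With no repressor bound, *haxK* is transcribed.
So HaxK is produced and active.
With repressor HaxK bound, *vorS* is not transcribed.
→ *vorS* is OFF.
Co²⁺ is present, so LutP is inactive.
Indole is present, so WexD is active.
With repressor WexD bound, *velN* is not transcribed.
→ *velN* is OFF.
Cu²⁺ is present, so BexE is active.
No repressor is bound and BexE is active, so *dovU* is transcribed.
So DovU is produced and active.
With repressor DovU bound, *kosK* is not transcribed.
→ *kosK* is OFF.
Quinate is present, so JalU is inactive.
Palatinose is present, so NolZ is inactive.
Zn²⁺ is absent, so GorF is inactive.
With no repressor bound, *dovX* is transcribed.
So DovX is produced and active.
With repressor DovX bound, *sibP* is not transcribed.
→ *sibP* is OFF.
0 of the 4 genes are transcribed.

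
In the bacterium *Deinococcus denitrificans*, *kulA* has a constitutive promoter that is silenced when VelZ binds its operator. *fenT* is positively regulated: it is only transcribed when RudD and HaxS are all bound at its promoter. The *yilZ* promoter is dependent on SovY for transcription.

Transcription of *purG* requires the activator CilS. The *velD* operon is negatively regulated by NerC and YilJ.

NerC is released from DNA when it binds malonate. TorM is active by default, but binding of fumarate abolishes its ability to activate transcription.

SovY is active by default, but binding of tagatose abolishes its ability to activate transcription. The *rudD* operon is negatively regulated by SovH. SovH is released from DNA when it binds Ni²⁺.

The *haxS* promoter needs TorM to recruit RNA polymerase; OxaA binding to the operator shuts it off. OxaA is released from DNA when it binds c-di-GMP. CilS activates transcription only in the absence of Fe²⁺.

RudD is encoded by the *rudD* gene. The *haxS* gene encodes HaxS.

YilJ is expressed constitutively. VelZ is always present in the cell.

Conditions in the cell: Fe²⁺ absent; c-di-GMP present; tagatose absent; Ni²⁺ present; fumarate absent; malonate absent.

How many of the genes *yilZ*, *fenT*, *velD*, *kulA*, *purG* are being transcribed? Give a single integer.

3

Tagatose is absent, so SovY is active.
No repressor is bound and SovY is active, so *yilZ* is transcribed.
→ *yilZ* is ON.
Ni²⁺ is present, so SovH is inactive.
With no repressor bound, *rudD* is transcribed.
So RudD is produced and active.
c-di-GMP is present, so OxaA is inactive.
Fumarate is absent, so TorM is active.
No repressor is bound and TorM is active, so *haxS* is transcribed.
So HaxS is produced and active.
No repressor is bound and RudD and HaxS are active, so *fenT* is transcribed.
→ *fenT* is ON.
Malonate is absent, so NerC is active.
YilJ is produced constitutively and is active.
With repressor NerC bound, *velD* is not transcribed.
→ *velD* is OFF.
VelZ is produced constitutively and is active.
With repressor VelZ bound, *kulA* is not transcribed.
→ *kulA* is OFF.
Fe²⁺ is absent, so CilS is active.
No repressor is bound and CilS is active, so *purG* is transcribed.
→ *purG* is ON.
3 of the 5 genes are transcribed.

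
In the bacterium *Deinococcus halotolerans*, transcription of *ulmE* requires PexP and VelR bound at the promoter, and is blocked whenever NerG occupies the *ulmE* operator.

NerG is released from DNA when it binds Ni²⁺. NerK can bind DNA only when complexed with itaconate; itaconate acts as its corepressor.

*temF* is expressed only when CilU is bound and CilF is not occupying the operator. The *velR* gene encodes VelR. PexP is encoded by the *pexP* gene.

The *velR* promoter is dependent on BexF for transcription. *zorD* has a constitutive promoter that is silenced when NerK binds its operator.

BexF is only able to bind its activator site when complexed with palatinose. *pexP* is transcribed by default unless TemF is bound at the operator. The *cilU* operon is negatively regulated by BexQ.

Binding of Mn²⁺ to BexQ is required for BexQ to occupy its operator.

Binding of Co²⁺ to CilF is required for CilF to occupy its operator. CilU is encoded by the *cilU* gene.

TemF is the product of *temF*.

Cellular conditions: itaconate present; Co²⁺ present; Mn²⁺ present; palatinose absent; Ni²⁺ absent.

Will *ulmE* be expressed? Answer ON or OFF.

OFF

Co²⁺ is present, so CilF is active.
Mn²⁺ is present, so BexQ is active.
With repressor BexQ bound, *cilU* is not transcribed.
So CilU is not produced.
With repressor CilF bound, *temF* is not transcribed.
So TemF is not produced.
With no repressor bound, *pexP* is transcribed.
So PexP is produced and active.
Palatinose is absent, so BexF is inactive.
Required activator BexF is absent, so *velR* is not transcribed.
So VelR is not produced.
Ni²⁺ is absent, so NerG is active.
With repressor NerG bound, *ulmE* is not transcribed.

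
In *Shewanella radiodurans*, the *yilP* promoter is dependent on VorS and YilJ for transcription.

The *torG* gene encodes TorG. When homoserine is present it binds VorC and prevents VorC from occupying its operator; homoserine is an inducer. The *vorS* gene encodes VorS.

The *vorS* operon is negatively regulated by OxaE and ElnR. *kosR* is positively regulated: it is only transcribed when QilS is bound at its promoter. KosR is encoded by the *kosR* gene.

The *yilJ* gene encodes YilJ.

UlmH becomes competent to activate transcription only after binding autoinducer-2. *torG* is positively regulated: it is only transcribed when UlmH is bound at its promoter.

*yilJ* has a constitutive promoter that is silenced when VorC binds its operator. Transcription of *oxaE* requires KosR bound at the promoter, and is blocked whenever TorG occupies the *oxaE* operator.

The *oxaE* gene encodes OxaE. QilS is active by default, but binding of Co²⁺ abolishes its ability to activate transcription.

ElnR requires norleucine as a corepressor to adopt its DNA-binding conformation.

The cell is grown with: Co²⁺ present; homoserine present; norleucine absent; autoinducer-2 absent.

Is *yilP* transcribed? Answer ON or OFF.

ON

Co²⁺ is present, so QilS is inactive.
Required activator QilS is absent, so *kosR* is not transcribed.
So KosR is not produced.
Autoinducer-2 is absent, so UlmH is inactive.
Required activator UlmH is absent, so *torG* is not transcribed.
So TorG is not produced.
Required activator KosR is absent, so *oxaE* is not transcribed.
So OxaE is not produced.
Norleucine is absent, so ElnR is inactive.
With no repressor bound, *vorS* is transcribed.
So VorS is produced and active.
Homoserine is present, so VorC is inactive.
With no repressor bound, *yilJ* is transcribed.
So YilJ is produced and active.
No repressor is bound and VorS and YilJ are active, so *yilP* is transcribed.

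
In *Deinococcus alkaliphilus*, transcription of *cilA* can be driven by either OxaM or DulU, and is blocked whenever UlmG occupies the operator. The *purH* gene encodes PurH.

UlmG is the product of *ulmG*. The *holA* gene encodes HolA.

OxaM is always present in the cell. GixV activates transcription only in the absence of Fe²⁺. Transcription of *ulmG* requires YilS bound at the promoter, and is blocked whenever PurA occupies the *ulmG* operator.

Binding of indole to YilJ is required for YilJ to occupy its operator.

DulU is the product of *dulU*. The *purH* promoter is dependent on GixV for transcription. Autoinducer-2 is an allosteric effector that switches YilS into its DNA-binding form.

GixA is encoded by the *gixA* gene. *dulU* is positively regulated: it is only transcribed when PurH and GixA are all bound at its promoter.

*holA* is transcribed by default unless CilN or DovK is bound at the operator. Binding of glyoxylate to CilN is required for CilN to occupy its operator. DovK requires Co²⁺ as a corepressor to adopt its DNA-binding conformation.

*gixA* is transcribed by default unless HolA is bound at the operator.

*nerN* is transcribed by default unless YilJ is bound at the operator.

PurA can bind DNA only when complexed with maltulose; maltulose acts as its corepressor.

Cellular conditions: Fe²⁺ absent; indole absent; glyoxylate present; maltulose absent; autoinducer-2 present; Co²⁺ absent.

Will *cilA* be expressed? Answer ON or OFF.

Autoinducer-2 is present, so YilS is active.
Maltulose is absent, so PurA is inactive.
No repressor is bound and YilS is active, so *ulmG* is transcribed.
So UlmG is produced and active.
OxaM is produced constitutively and is active.
Fe²⁺ is absent, so GixV is active.
No repressor is bound and GixV is active, so *purH* is transcribed.
So PurH is produced and active.
Glyoxylate is present, so CilN is active.
Co²⁺ is absent, so DovK is inactive.
With repressor CilN bound, *holA* is not transcribed.
So HolA is not produced.
With no repressor bound, *gixA* is transcribed.
So GixA is produced and active.
No repressor is bound and PurH and GixA are active, so *dulU* is transcribed.
So DulU is produced and active.
With repressor UlmG bound, *cilA* is not transcribed.

OFF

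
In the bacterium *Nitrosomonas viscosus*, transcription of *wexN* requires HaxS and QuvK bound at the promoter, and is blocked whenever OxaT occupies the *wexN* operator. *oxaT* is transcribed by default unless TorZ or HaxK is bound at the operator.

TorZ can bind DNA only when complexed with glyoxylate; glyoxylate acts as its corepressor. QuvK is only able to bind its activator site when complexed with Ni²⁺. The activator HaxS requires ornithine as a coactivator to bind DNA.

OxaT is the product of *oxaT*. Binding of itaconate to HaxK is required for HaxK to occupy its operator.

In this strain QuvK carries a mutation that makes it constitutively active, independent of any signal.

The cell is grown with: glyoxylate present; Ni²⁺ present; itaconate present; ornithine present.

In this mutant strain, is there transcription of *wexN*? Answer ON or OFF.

Ornithine is present, so HaxS is active.
QuvK is constitutively active in this strain.
Glyoxylate is present, so TorZ is active.
Itaconate is present, so HaxK is active.
With repressor TorZ bound, *oxaT* is not transcribed.
So OxaT is not produced.
No repressor is bound and HaxS and QuvK are active, so *wexN* is transcribed.

ON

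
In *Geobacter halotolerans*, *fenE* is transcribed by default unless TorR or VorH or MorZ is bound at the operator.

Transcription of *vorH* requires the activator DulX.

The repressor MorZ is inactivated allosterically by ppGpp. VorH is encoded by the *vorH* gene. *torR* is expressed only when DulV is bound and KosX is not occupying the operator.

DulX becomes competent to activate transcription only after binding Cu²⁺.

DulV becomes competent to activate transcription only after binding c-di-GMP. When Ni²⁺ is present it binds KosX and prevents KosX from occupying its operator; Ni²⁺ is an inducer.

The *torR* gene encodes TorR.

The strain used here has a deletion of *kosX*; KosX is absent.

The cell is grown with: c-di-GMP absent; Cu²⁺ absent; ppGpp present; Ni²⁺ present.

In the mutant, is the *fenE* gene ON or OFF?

ON

KosX is non-functional in this strain, so it has no effect.
c-di-GMP is absent, so DulV is inactive.
Required activator DulV is absent, so *torR* is not transcribed.
So TorR is not produced.
Cu²⁺ is absent, so DulX is inactive.
Required activator DulX is absent, so *vorH* is not transcribed.
So VorH is not produced.
ppGpp is present, so MorZ is inactive.
With no repressor bound, *fenE* is transcribed.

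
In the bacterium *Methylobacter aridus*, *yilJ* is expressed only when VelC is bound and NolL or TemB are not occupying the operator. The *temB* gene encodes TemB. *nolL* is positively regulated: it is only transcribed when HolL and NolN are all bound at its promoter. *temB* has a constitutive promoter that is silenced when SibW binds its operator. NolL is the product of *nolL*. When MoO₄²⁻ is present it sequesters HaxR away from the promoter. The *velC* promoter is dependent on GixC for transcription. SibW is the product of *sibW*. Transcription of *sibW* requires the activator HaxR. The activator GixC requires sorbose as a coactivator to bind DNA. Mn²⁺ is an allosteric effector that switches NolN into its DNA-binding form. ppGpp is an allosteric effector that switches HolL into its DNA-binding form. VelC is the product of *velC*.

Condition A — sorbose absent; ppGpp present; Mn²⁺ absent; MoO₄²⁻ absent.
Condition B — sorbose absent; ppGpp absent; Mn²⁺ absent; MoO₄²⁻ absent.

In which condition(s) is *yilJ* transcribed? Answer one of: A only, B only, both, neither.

Condition A:
Sorbose is absent, so GixC is inactive.
Required activator GixC is absent, so *velC* is not transcribed.
So VelC is not produced.
ppGpp is present, so HolL is active.
Mn²⁺ is absent, so NolN is inactive.
Required activator NolN is absent, so *nolL* is not transcribed.
So NolL is not produced.
MoO₄²⁻ is absent, so HaxR is active.
No repressor is bound and HaxR is active, so *sibW* is transcribed.
So SibW is produced and active.
With repressor SibW bound, *temB* is not transcribed.
So TemB is not produced.
Required activator VelC is absent, so *yilJ* is not transcribed.
→ *yilJ* is OFF in A.
Condition B:
Sorbose is absent, so GixC is inactive.
Required activator GixC is absent, so *velC* is not transcribed.
So VelC is not produced.
ppGpp is absent, so HolL is inactive.
Mn²⁺ is absent, so NolN is inactive.
Required activator HolL is absent, so *nolL* is not transcribed.
So NolL is not produced.
MoO₄²⁻ is absent, so HaxR is active.
No repressor is bound and HaxR is active, so *sibW* is transcribed.
So SibW is produced and active.
With repressor SibW bound, *temB* is not transcribed.
So TemB is not produced.
Required activator VelC is absent, so *yilJ* is not transcribed.
→ *yilJ* is OFF in B.

neither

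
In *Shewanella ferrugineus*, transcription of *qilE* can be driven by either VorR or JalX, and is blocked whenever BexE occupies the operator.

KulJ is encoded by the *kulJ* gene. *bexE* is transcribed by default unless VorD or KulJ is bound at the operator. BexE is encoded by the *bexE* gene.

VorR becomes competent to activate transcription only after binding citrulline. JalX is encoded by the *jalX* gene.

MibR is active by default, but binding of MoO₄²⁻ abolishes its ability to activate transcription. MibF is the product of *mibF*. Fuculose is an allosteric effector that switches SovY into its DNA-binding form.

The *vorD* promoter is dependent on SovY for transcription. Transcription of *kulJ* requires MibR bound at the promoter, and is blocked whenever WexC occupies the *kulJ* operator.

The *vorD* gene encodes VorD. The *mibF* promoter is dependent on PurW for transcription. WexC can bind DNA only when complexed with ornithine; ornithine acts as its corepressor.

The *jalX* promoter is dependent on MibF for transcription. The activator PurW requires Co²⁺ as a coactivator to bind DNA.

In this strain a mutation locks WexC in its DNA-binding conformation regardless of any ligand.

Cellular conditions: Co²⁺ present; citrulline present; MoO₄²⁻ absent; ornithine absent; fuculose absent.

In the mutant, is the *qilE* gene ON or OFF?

OFF

Citrulline is present, so VorR is active.
Co²⁺ is present, so PurW is active.
No repressor is bound and PurW is active, so *mibF* is transcribed.
So MibF is produced and active.
No repressor is bound and MibF is active, so *jalX* is transcribed.
So JalX is produced and active.
Fuculose is absent, so SovY is inactive.
Required activator SovY is absent, so *vorD* is not transcribed.
So VorD is not produced.
WexC is constitutively active in this strain.
MoO₄²⁻ is absent, so MibR is active.
With repressor WexC bound, *kulJ* is not transcribed.
So KulJ is not produced.
With no repressor bound, *bexE* is transcribed.
So BexE is produced and active.
With repressor BexE bound, *qilE* is not transcribed.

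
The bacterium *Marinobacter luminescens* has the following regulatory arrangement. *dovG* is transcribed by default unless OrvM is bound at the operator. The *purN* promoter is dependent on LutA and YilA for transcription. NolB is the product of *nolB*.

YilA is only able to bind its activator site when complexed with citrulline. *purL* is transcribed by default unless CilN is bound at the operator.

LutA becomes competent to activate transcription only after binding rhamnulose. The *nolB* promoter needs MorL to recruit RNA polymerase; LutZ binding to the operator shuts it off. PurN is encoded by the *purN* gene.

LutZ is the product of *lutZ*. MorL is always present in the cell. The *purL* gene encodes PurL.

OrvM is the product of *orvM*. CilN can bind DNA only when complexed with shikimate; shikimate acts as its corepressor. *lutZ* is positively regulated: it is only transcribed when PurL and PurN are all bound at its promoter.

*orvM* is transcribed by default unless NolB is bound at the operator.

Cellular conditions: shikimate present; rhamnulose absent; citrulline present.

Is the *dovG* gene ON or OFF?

ON

Shikimate is present, so CilN is active.
With repressor CilN bound, *purL* is not transcribed.
So PurL is not produced.
Rhamnulose is absent, so LutA is inactive.
Citrulline is present, so YilA is active.
Required activator LutA is absent, so *purN* is not transcribed.
So PurN is not produced.
Required activator PurL is absent, so *lutZ* is not transcribed.
So LutZ is not produced.
MorL is produced constitutively and is active.
No repressor is bound and MorL is active, so *nolB* is transcribed.
So NolB is produced and active.
With repressor NolB bound, *orvM* is not transcribed.
So OrvM is not produced.
With no repressor bound, *dovG* is transcribed.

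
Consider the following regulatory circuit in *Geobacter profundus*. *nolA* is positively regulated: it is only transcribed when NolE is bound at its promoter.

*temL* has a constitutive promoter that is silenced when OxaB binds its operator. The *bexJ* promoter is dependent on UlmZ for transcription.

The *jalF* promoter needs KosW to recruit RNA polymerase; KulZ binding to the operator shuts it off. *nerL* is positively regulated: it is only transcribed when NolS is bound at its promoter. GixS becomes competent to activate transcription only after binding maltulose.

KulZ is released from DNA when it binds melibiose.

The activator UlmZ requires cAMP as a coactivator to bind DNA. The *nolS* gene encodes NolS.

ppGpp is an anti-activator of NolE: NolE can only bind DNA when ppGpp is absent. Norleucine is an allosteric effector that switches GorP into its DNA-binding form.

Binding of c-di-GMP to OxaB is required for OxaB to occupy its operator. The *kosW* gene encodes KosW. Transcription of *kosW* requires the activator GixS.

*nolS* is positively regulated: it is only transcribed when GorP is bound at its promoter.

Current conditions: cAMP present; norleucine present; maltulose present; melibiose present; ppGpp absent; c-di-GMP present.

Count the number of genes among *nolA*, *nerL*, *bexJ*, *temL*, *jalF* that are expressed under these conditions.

4

ppGpp is absent, so NolE is active.
No repressor is bound and NolE is active, so *nolA* is transcribed.
→ *nolA* is ON.
Norleucine is present, so GorP is active.
No repressor is bound and GorP is active, so *nolS* is transcribed.
So NolS is produced and active.
No repressor is bound and NolS is active, so *nerL* is transcribed.
→ *nerL* is ON.
cAMP is present, so UlmZ is active.
No repressor is bound and UlmZ is active, so *bexJ* is transcribed.
→ *bexJ* is ON.
c-di-GMP is present, so OxaB is active.
With repressor OxaB bound, *temL* is not transcribed.
→ *temL* is OFF.
Melibiose is present, so KulZ is inactive.
Maltulose is present, so GixS is active.
No repressor is bound and GixS is active, so *kosW* is transcribed.
So KosW is produced and active.
No repressor is bound and KosW is active, so *jalF* is transcribed.
→ *jalF* is ON.
4 of the 5 genes are transcribed.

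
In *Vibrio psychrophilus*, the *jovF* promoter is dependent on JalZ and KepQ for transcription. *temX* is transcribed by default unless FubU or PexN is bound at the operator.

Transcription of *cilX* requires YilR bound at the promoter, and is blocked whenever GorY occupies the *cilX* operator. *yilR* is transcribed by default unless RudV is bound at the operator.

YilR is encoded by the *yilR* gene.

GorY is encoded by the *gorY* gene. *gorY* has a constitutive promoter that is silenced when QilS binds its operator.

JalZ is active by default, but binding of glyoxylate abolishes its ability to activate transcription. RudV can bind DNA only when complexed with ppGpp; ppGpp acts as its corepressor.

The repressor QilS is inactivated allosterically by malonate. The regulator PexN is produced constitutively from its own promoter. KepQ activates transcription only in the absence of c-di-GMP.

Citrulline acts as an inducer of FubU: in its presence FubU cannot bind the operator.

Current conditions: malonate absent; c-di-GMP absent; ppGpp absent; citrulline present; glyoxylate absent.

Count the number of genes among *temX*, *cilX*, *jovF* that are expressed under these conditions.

Citrulline is present, so FubU is inactive.
PexN is produced constitutively and is active.
With repressor PexN bound, *temX* is not transcribed.
→ *temX* is OFF.
ppGpp is absent, so RudV is inactive.
With no repressor bound, *yilR* is transcribed.
So YilR is produced and active.
Malonate is absent, so QilS is active.
With repressor QilS bound, *gorY* is not transcribed.
So GorY is not produced.
No repressor is bound and YilR is active, so *cilX* is transcribed.
→ *cilX* is ON.
Glyoxylate is absent, so JalZ is active.
c-di-GMP is absent, so KepQ is active.
No repressor is bound and JalZ and KepQ are active, so *jovF* is transcribed.
→ *jovF* is ON.
2 of the 3 genes are transcribed.

2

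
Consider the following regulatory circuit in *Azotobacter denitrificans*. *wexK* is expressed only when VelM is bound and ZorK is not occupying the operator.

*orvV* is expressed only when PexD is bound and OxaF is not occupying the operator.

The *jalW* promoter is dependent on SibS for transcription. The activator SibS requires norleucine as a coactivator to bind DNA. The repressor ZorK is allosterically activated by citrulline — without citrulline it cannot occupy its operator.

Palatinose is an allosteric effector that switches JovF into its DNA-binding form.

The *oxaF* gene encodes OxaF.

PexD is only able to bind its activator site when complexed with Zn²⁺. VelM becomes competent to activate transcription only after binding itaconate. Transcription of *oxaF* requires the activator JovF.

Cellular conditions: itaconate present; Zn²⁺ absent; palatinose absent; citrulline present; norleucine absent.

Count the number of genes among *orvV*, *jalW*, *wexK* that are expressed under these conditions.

Palatinose is absent, so JovF is inactive.
Required activator JovF is absent, so *oxaF* is not transcribed.
So OxaF is not produced.
Zn²⁺ is absent, so PexD is inactive.
Required activator PexD is absent, so *orvV* is not transcribed.
→ *orvV* is OFF.
Norleucine is absent, so SibS is inactive.
Required activator SibS is absent, so *jalW* is not transcribed.
→ *jalW* is OFF.
Citrulline is present, so ZorK is active.
Itaconate is present, so VelM is active.
With repressor ZorK bound, *wexK* is not transcribed.
→ *wexK* is OFF.
0 of the 3 genes are transcribed.

0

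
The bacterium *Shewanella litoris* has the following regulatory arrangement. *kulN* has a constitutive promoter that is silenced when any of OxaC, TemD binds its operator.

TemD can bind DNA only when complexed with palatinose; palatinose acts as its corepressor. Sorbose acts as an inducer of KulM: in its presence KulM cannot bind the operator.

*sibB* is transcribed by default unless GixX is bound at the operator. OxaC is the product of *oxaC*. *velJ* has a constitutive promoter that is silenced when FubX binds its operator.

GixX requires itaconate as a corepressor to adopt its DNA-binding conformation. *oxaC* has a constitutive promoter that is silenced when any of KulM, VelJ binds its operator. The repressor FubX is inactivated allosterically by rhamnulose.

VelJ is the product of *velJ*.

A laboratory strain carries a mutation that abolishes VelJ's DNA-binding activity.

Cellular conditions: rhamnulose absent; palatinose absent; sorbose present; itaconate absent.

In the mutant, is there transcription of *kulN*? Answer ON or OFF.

Sorbose is present, so KulM is inactive.
VelJ is non-functional in this strain, so it has no effect.
With no repressor bound, *oxaC* is transcribed.
So OxaC is produced and active.
Palatinose is absent, so TemD is inactive.
With repressor OxaC bound, *kulN* is not transcribed.

OFF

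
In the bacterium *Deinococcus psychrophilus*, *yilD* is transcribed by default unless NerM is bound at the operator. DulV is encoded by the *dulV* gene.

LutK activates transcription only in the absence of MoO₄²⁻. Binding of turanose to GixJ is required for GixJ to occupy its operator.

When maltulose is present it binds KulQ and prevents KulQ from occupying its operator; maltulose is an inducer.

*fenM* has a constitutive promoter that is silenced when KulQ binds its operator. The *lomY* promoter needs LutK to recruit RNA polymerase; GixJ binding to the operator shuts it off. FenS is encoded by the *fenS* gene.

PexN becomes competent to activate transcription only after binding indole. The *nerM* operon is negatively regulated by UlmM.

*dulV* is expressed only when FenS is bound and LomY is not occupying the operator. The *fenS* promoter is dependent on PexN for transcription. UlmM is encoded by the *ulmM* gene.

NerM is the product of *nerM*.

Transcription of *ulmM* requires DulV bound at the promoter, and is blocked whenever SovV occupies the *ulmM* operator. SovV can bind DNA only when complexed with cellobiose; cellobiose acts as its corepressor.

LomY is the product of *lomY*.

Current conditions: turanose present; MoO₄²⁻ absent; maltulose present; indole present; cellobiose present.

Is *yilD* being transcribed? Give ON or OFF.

OFF

Indole is present, so PexN is active.
No repressor is bound and PexN is active, so *fenS* is transcribed.
So FenS is produced and active.
MoO₄²⁻ is absent, so LutK is active.
Turanose is present, so GixJ is active.
With repressor GixJ bound, *lomY* is not transcribed.
So LomY is not produced.
No repressor is bound and FenS is active, so *dulV* is transcribed.
So DulV is produced and active.
Cellobiose is present, so SovV is active.
With repressor SovV bound, *ulmM* is not transcribed.
So UlmM is not produced.
With no repressor bound, *nerM* is transcribed.
So NerM is produced and active.
With repressor NerM bound, *yilD* is not transcribed.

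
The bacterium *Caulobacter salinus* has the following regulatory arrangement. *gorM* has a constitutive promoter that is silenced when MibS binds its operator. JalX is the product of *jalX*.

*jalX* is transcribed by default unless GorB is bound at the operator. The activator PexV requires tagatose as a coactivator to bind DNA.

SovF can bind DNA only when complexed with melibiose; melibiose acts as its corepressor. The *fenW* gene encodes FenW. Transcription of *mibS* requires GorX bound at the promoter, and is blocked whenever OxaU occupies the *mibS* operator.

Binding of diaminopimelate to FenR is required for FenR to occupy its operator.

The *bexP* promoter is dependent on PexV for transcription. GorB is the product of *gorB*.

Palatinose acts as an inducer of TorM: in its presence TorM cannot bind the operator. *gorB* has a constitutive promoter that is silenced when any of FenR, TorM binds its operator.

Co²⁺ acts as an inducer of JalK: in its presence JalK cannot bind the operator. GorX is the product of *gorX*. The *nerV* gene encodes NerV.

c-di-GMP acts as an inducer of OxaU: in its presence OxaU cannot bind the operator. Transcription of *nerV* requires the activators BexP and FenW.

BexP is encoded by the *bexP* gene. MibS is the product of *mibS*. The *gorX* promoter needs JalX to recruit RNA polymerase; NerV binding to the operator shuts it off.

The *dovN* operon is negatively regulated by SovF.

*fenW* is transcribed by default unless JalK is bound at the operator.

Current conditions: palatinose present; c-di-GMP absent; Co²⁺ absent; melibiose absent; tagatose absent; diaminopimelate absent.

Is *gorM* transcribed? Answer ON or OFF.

ON

Diaminopimelate is absent, so FenR is inactive.
Palatinose is present, so TorM is inactive.
With no repressor bound, *gorB* is transcribed.
So GorB is produced and active.
With repressor GorB bound, *jalX* is not transcribed.
So JalX is not produced.
Tagatose is absent, so PexV is inactive.
Required activator PexV is absent, so *bexP* is not transcribed.
So BexP is not produced.
Co²⁺ is absent, so JalK is active.
With repressor JalK bound, *fenW* is not transcribed.
So FenW is not produced.
Required activator BexP is absent, so *nerV* is not transcribed.
So NerV is not produced.
Required activator JalX is absent, so *gorX* is not transcribed.
So GorX is not produced.
c-di-GMP is absent, so OxaU is active.
With repressor OxaU bound, *mibS* is not transcribed.
So MibS is not produced.
With no repressor bound, *gorM* is transcribed.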